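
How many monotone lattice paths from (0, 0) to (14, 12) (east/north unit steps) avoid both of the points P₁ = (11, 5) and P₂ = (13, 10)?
Number of paths = 5976526

Inclusion–exclusion. Total paths: C(26, 14) = 9657700. Through P₁: C(16, 11)·C(10, 3) = 524160. Through P₂: C(23, 13)·C(3, 1) = 3432198. Since P₁ is strictly southwest of P₂, a monotone path through both must visit P₁ then P₂; paths through both = C(16, 11)·C(7, 2)·C(3, 1) = 275184. Avoid both = 9657700 − 524160 − 3432198 + 275184 = 5976526.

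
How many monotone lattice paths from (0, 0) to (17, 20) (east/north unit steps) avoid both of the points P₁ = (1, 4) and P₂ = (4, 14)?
Number of paths = 12855741600

Inclusion–exclusion. Total paths: C(37, 17) = 15905368710. Through P₁: C(5, 1)·C(32, 16) = 3005401950. Through P₂: C(18, 4)·C(19, 13) = 83023920. Since P₁ is strictly southwest of P₂, a monotone path through both must visit P₁ then P₂; paths through both = C(5, 1)·C(13, 3)·C(19, 13) = 38798760. Avoid both = 15905368710 − 3005401950 − 83023920 + 38798760 = 12855741600.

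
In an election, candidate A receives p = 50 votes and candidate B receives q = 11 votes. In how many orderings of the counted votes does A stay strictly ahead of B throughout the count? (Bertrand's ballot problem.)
Strict-lead orderings = 267306097734

Total orderings of the 61 votes with 50 for A: C(61, 50) = 418094152866. By the Bertrand ballot formula (Cycle Lemma / reflection principle), the number of orderings in which A is strictly ahead of B throughout is (p − q)/(p + q) · C(p + q, p) = (50 − 11)/(50 + 11) · 418094152866 = 267306097734.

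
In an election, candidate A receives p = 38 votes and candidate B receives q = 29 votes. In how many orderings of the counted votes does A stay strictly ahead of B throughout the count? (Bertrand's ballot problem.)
Strict-lead orderings = 1059393756123022320

Total orderings of the 67 votes with 38 for A: C(67, 38) = 7886597962249166160. By the Bertrand ballot formula (Cycle Lemma / reflection principle), the number of orderings in which A is strictly ahead of B throughout is (p − q)/(p + q) · C(p + q, p) = (38 − 29)/(38 + 29) · 7886597962249166160 = 1059393756123022320.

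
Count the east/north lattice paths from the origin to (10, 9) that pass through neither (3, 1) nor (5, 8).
Number of paths = 59780

Inclusion–exclusion. Total paths: C(19, 10) = 92378. Through P₁: C(4, 3)·C(15, 7) = 25740. Through P₂: C(13, 5)·C(6, 5) = 7722. Since P₁ is strictly southwest of P₂, a monotone path through both must visit P₁ then P₂; paths through both = C(4, 3)·C(9, 2)·C(6, 5) = 864. Avoid both = 92378 − 25740 − 7722 + 864 = 59780.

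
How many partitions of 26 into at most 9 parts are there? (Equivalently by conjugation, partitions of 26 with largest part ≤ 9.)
p(26, parts ≤ 9) = 1549

Use the recurrence p(n, m) = p(n, m−1) + p(n−m, m): either the largest part is < m (count p(n, m−1)) or the largest part is exactly m (remove one copy of m, count p(n−m, m)). With p(0, ·) = 1 this gives p(26, parts ≤ 9) = 1549. (By conjugating Young diagrams, this also counts partitions of 26 into at most 9 parts.)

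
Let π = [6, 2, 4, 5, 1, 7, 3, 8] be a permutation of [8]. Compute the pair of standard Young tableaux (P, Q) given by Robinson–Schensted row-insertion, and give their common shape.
P = [1, 3, 5, 7, 8] / [2, 4] / [6];  Q = [1, 3, 4, 6, 8] / [2, 7] / [5];  common shape = (5, 2, 1)

Row-insert the values π_1, π_2, … into P one at a time, bumping the leftmost entry strictly greater than the inserted value down to the next row. The recording tableau Q records, in position (i, j), the step at which that cell was added to P.
  Insert 6 (step 1): P = [6];  Q = [1]
  Insert 2 (step 2): P = [2] / [6];  Q = [1] / [2]
  Insert 4 (step 3): P = [2, 4] / [6];  Q = [1, 3] / [2]
  Insert 5 (step 4): P = [2, 4, 5] / [6];  Q = [1, 3, 4] / [2]
  Insert 1 (step 5): P = [1, 4, 5] / [2] / [6];  Q = [1, 3, 4] / [2] / [5]
  Insert 7 (step 6): P = [1, 4, 5, 7] / [2] / [6];  Q = [1, 3, 4, 6] / [2] / [5]
  Insert 3 (step 7): P = [1, 3, 5, 7] / [2, 4] / [6];  Q = [1, 3, 4, 6] / [2, 7] / [5]
  Insert 8 (step 8): P = [1, 3, 5, 7, 8] / [2, 4] / [6];  Q = [1, 3, 4, 6, 8] / [2, 7] / [5]
Final shape: (5, 2, 1).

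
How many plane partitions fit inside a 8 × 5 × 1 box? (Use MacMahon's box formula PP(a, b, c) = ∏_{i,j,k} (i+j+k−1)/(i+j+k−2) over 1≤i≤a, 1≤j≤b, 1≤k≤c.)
PP(8, 5, 1) = 1287

Evaluate the triple product over i = 1..8, j = 1..5, k = 1..1. The factors are (2/1) · (3/2) · (4/3) · (5/4) · (6/5) · (3/2) · (4/3) · (5/4) · … (40 factors total). The numerators and denominators telescope so the product is an integer; carrying out the multiplication exactly gives PP(8, 5, 1) = 1287.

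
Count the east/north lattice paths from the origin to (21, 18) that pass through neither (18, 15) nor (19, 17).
Number of paths = 25157912670

Inclusion–exclusion. Total paths: C(39, 21) = 62359143990. Through P₁: C(33, 18)·C(6, 3) = 20743166400. Through P₂: C(36, 19)·C(3, 2) = 25792489800. Since P₁ is strictly southwest of P₂, a monotone path through both must visit P₁ then P₂; paths through both = C(33, 18)·C(3, 1)·C(3, 2) = 9334424880. Avoid both = 62359143990 − 20743166400 − 25792489800 + 9334424880 = 25157912670.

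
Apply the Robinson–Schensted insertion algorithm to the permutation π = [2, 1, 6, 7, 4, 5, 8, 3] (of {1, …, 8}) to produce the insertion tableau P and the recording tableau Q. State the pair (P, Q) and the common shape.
P = [1, 3, 5, 8] / [2, 4, 7] / [6];  Q = [1, 3, 4, 7] / [2, 5, 6] / [8];  common shape = (4, 3, 1)

Row-insert the values π_1, π_2, … into P one at a time, bumping the leftmost entry strictly greater than the inserted value down to the next row. The recording tableau Q records, in position (i, j), the step at which that cell was added to P.
  Insert 2 (step 1): P = [2];  Q = [1]
  Insert 1 (step 2): P = [1] / [2];  Q = [1] / [2]
  Insert 6 (step 3): P = [1, 6] / [2];  Q = [1, 3] / [2]
  Insert 7 (step 4): P = [1, 6, 7] / [2];  Q = [1, 3, 4] / [2]
  Insert 4 (step 5): P = [1, 4, 7] / [2, 6];  Q = [1, 3, 4] / [2, 5]
  Insert 5 (step 6): P = [1, 4, 5] / [2, 6, 7];  Q = [1, 3, 4] / [2, 5, 6]
  Insert 8 (step 7): P = [1, 4, 5, 8] / [2, 6, 7];  Q = [1, 3, 4, 7] / [2, 5, 6]
  Insert 3 (step 8): P = [1, 3, 5, 8] / [2, 4, 7] / [6];  Q = [1, 3, 4, 7] / [2, 5, 6] / [8]
Final shape: (4, 3, 1).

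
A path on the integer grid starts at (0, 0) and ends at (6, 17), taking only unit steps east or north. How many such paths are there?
Number of paths = 100947

A monotone lattice path from (0, 0) to (6, 17) consists of 6 east steps and 17 north steps in some order, so it is determined by which 6 of the 23 steps are east. The count is C(23, 6) = 100947.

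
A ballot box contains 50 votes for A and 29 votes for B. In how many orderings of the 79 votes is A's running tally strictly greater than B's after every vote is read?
Strict-lead orderings = 884333844454032544572

Total orderings of the 79 votes with 50 for A: C(79, 50) = 3326779700565170048628. By the Bertrand ballot formula (Cycle Lemma / reflection principle), the number of orderings in which A is strictly ahead of B throughout is (p − q)/(p + q) · C(p + q, p) = (50 − 29)/(50 + 29) · 3326779700565170048628 = 884333844454032544572.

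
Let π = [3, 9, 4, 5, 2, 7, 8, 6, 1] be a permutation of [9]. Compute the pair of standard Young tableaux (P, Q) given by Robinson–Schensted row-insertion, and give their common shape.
P = [1, 4, 5, 6, 8] / [2, 7] / [3] / [9];  Q = [1, 2, 4, 6, 7] / [3, 8] / [5] / [9];  common shape = (5, 2, 1, 1)

Row-insert the values π_1, π_2, … into P one at a time, bumping the leftmost entry strictly greater than the inserted value down to the next row. The recording tableau Q records, in position (i, j), the step at which that cell was added to P.
  Insert 3 (step 1): P = [3];  Q = [1]
  Insert 9 (step 2): P = [3, 9];  Q = [1, 2]
  Insert 4 (step 3): P = [3, 4] / [9];  Q = [1, 2] / [3]
  Insert 5 (step 4): P = [3, 4, 5] / [9];  Q = [1, 2, 4] / [3]
  Insert 2 (step 5): P = [2, 4, 5] / [3] / [9];  Q = [1, 2, 4] / [3] / [5]
  Insert 7 (step 6): P = [2, 4, 5, 7] / [3] / [9];  Q = [1, 2, 4, 6] / [3] / [5]
  Insert 8 (step 7): P = [2, 4, 5, 7, 8] / [3] / [9];  Q = [1, 2, 4, 6, 7] / [3] / [5]
  Insert 6 (step 8): P = [2, 4, 5, 6, 8] / [3, 7] / [9];  Q = [1, 2, 4, 6, 7] / [3, 8] / [5]
  Insert 1 (step 9): P = [1, 4, 5, 6, 8] / [2, 7] / [3] / [9];  Q = [1, 2, 4, 6, 7] / [3, 8] / [5] / [9]
Final shape: (5, 2, 1, 1).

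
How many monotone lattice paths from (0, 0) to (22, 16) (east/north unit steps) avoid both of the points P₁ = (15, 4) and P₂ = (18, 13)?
Number of paths = 14855658117

Inclusion–exclusion. Total paths: C(38, 22) = 22239974430. Through P₁: C(19, 15)·C(19, 7) = 195303888. Through P₂: C(31, 18)·C(7, 4) = 7218857625. Since P₁ is strictly southwest of P₂, a monotone path through both must visit P₁ then P₂; paths through both = C(19, 15)·C(12, 3)·C(7, 4) = 29845200. Avoid both = 22239974430 − 195303888 − 7218857625 + 29845200 = 14855658117.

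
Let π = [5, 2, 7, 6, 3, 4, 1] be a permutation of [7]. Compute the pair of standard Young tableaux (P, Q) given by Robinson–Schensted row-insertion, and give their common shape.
P = [1, 3, 4] / [2, 6] / [5] / [7];  Q = [1, 3, 6] / [2, 4] / [5] / [7];  common shape = (3, 2, 1, 1)

Row-insert the values π_1, π_2, … into P one at a time, bumping the leftmost entry strictly greater than the inserted value down to the next row. The recording tableau Q records, in position (i, j), the step at which that cell was added to P.
  Insert 5 (step 1): P = [5];  Q = [1]
  Insert 2 (step 2): P = [2] / [5];  Q = [1] / [2]
  Insert 7 (step 3): P = [2, 7] / [5];  Q = [1, 3] / [2]
  Insert 6 (step 4): P = [2, 6] / [5, 7];  Q = [1, 3] / [2, 4]
  Insert 3 (step 5): P = [2, 3] / [5, 6] / [7];  Q = [1, 3] / [2, 4] / [5]
  Insert 4 (step 6): P = [2, 3, 4] / [5, 6] / [7];  Q = [1, 3, 6] / [2, 4] / [5]
  Insert 1 (step 7): P = [1, 3, 4] / [2, 6] / [5] / [7];  Q = [1, 3, 6] / [2, 4] / [5] / [7]
Final shape: (3, 2, 1, 1).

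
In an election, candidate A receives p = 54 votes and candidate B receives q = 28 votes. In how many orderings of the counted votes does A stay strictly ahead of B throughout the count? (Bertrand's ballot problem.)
Strict-lead orderings = 2141545201251718788240

Total orderings of the 82 votes with 54 for A: C(82, 54) = 6754104096255420793680. By the Bertrand ballot formula (Cycle Lemma / reflection principle), the number of orderings in which A is strictly ahead of B throughout is (p − q)/(p + q) · C(p + q, p) = (54 − 28)/(54 + 28) · 6754104096255420793680 = 2141545201251718788240.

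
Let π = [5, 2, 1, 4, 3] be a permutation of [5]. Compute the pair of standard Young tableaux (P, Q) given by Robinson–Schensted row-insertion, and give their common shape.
P = [1, 3] / [2, 4] / [5];  Q = [1, 4] / [2, 5] / [3];  common shape = (2, 2, 1)

Row-insert the values π_1, π_2, … into P one at a time, bumping the leftmost entry strictly greater than the inserted value down to the next row. The recording tableau Q records, in position (i, j), the step at which that cell was added to P.
  Insert 5 (step 1): P = [5];  Q = [1]
  Insert 2 (step 2): P = [2] / [5];  Q = [1] / [2]
  Insert 1 (step 3): P = [1] / [2] / [5];  Q = [1] / [2] / [3]
  Insert 4 (step 4): P = [1, 4] / [2] / [5];  Q = [1, 4] / [2] / [3]
  Insert 3 (step 5): P = [1, 3] / [2, 4] / [5];  Q = [1, 4] / [2, 5] / [3]
Final shape: (2, 2, 1).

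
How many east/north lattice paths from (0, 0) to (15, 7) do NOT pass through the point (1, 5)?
Number of paths = 169824

Total paths from (0, 0) to (15, 7): C(22, 15) = 170544. Paths through (1, 5): (paths (0, 0) → (1, 5)) × (paths (1, 5) → (15, 7)) = C(6, 1) · C(16, 14) = 6 · 120 = 720. Avoidance count = 170544 − 720 = 169824.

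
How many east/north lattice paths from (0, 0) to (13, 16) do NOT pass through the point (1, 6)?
Number of paths = 63337393

Total paths from (0, 0) to (13, 16): C(29, 13) = 67863915. Paths through (1, 6): (paths (0, 0) → (1, 6)) × (paths (1, 6) → (13, 16)) = C(7, 1) · C(22, 12) = 7 · 646646 = 4526522. Avoidance count = 67863915 − 4526522 = 63337393.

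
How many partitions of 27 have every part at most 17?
p(27, parts ≤ 17) = 2913

Use the recurrence p(n, m) = p(n, m−1) + p(n−m, m): either the largest part is < m (count p(n, m−1)) or the largest part is exactly m (remove one copy of m, count p(n−m, m)). With p(0, ·) = 1 this gives p(27, parts ≤ 17) = 2913. (By conjugating Young diagrams, this also counts partitions of 27 into at most 17 parts.)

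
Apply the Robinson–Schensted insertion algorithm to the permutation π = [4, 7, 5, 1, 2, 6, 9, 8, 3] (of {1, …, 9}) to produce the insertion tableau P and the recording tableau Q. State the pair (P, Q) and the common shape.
P = [1, 2, 3, 8] / [4, 5, 6] / [7, 9];  Q = [1, 2, 6, 7] / [3, 5, 8] / [4, 9];  common shape = (4, 3, 2)

Row-insert the values π_1, π_2, … into P one at a time, bumping the leftmost entry strictly greater than the inserted value down to the next row. The recording tableau Q records, in position (i, j), the step at which that cell was added to P.
  Insert 4 (step 1): P = [4];  Q = [1]
  Insert 7 (step 2): P = [4, 7];  Q = [1, 2]
  Insert 5 (step 3): P = [4, 5] / [7];  Q = [1, 2] / [3]
  Insert 1 (step 4): P = [1, 5] / [4] / [7];  Q = [1, 2] / [3] / [4]
  Insert 2 (step 5): P = [1, 2] / [4, 5] / [7];  Q = [1, 2] / [3, 5] / [4]
  Insert 6 (step 6): P = [1, 2, 6] / [4, 5] / [7];  Q = [1, 2, 6] / [3, 5] / [4]
  Insert 9 (step 7): P = [1, 2, 6, 9] / [4, 5] / [7];  Q = [1, 2, 6, 7] / [3, 5] / [4]
  Insert 8 (step 8): P = [1, 2, 6, 8] / [4, 5, 9] / [7];  Q = [1, 2, 6, 7] / [3, 5, 8] / [4]
  Insert 3 (step 9): P = [1, 2, 3, 8] / [4, 5, 6] / [7, 9];  Q = [1, 2, 6, 7] / [3, 5, 8] / [4, 9]
Final shape: (4, 3, 2).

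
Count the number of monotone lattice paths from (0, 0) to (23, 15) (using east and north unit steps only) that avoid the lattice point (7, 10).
Number of paths = 15075539208

Total paths from (0, 0) to (23, 15): C(38, 23) = 15471286560. Paths through (7, 10): (paths (0, 0) → (7, 10)) × (paths (7, 10) → (23, 15)) = C(17, 7) · C(21, 16) = 19448 · 20349 = 395747352. Avoidance count = 15471286560 − 395747352 = 15075539208.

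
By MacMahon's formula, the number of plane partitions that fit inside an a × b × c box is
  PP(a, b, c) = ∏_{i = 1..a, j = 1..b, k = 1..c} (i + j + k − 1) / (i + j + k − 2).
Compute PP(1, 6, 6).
PP(1, 6, 6) = 924

Evaluate the triple product over i = 1..1, j = 1..6, k = 1..6. The factors are (2/1) · (3/2) · (4/3) · (5/4) · (6/5) · (7/6) · (3/2) · (4/3) · … (36 factors total). The numerators and denominators telescope so the product is an integer; carrying out the multiplication exactly gives PP(1, 6, 6) = 924.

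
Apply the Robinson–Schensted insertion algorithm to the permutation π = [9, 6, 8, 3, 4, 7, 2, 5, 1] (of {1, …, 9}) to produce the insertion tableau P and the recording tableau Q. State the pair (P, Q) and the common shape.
P = [1, 4, 5] / [2, 7] / [3, 8] / [6] / [9];  Q = [1, 3, 6] / [2, 5] / [4, 8] / [7] / [9];  common shape = (3, 2, 2, 1, 1)

Row-insert the values π_1, π_2, … into P one at a time, bumping the leftmost entry strictly greater than the inserted value down to the next row. The recording tableau Q records, in position (i, j), the step at which that cell was added to P.
  Insert 9 (step 1): P = [9];  Q = [1]
  Insert 6 (step 2): P = [6] / [9];  Q = [1] / [2]
  Insert 8 (step 3): P = [6, 8] / [9];  Q = [1, 3] / [2]
  Insert 3 (step 4): P = [3, 8] / [6] / [9];  Q = [1, 3] / [2] / [4]
  Insert 4 (step 5): P = [3, 4] / [6, 8] / [9];  Q = [1, 3] / [2, 5] / [4]
  Insert 7 (step 6): P = [3, 4, 7] / [6, 8] / [9];  Q = [1, 3, 6] / [2, 5] / [4]
  Insert 2 (step 7): P = [2, 4, 7] / [3, 8] / [6] / [9];  Q = [1, 3, 6] / [2, 5] / [4] / [7]
  Insert 5 (step 8): P = [2, 4, 5] / [3, 7] / [6, 8] / [9];  Q = [1, 3, 6] / [2, 5] / [4, 8] / [7]
  Insert 1 (step 9): P = [1, 4, 5] / [2, 7] / [3, 8] / [6] / [9];  Q = [1, 3, 6] / [2, 5] / [4, 8] / [7] / [9]
Final shape: (3, 2, 2, 1, 1).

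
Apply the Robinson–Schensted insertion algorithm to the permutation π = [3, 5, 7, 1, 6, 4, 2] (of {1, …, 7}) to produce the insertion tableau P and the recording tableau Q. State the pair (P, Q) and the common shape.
P = [1, 2, 6] / [3, 4] / [5] / [7];  Q = [1, 2, 3] / [4, 5] / [6] / [7];  common shape = (3, 2, 1, 1)

Row-insert the values π_1, π_2, … into P one at a time, bumping the leftmost entry strictly greater than the inserted value down to the next row. The recording tableau Q records, in position (i, j), the step at which that cell was added to P.
  Insert 3 (step 1): P = [3];  Q = [1]
  Insert 5 (step 2): P = [3, 5];  Q = [1, 2]
  Insert 7 (step 3): P = [3, 5, 7];  Q = [1, 2, 3]
  Insert 1 (step 4): P = [1, 5, 7] / [3];  Q = [1, 2, 3] / [4]
  Insert 6 (step 5): P = [1, 5, 6] / [3, 7];  Q = [1, 2, 3] / [4, 5]
  Insert 4 (step 6): P = [1, 4, 6] / [3, 5] / [7];  Q = [1, 2, 3] / [4, 5] / [6]
  Insert 2 (step 7): P = [1, 2, 6] / [3, 4] / [5] / [7];  Q = [1, 2, 3] / [4, 5] / [6] / [7]
Final shape: (3, 2, 1, 1).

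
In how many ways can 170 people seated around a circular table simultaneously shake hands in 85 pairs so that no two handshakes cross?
C_85 = 1063353702922273835973036658043476458723103404520

These noncrossing handshakes are counted by the Catalan number C_n = (1/(n + 1)) · C(2n, n). For n = 85: C_85 = (1/86) · C(170, 85) = 91448418451315549893681152591738975450186892788720/86 = 1063353702922273835973036658043476458723103404520.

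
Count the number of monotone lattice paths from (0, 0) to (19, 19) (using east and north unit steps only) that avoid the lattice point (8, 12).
Number of paths = 31336394520

Total paths from (0, 0) to (19, 19): C(38, 19) = 35345263800. Paths through (8, 12): (paths (0, 0) → (8, 12)) × (paths (8, 12) → (19, 19)) = C(20, 8) · C(18, 11) = 125970 · 31824 = 4008869280. Avoidance count = 35345263800 − 4008869280 = 31336394520.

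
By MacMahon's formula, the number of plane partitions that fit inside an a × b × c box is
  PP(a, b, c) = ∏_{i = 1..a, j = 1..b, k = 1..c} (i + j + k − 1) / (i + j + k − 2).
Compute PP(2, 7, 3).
PP(2, 7, 3) = 4950

Evaluate the triple product over i = 1..2, j = 1..7, k = 1..3. The factors are (2/1) · (3/2) · (4/3) · (3/2) · (4/3) · (5/4) · (4/3) · (5/4) · … (42 factors total). The numerators and denominators telescope so the product is an integer; carrying out the multiplication exactly gives PP(2, 7, 3) = 4950.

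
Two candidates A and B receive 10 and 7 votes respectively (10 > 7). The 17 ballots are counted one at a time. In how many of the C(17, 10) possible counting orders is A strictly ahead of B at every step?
Strict-lead orderings = 3432

Total orderings of the 17 votes with 10 for A: C(17, 10) = 19448. By the Bertrand ballot formula (Cycle Lemma / reflection principle), the number of orderings in which A is strictly ahead of B throughout is (p − q)/(p + q) · C(p + q, p) = (10 − 7)/(10 + 7) · 19448 = 3432.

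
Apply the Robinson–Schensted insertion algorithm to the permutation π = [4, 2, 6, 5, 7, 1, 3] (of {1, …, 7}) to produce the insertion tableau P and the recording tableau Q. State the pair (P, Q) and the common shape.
P = [1, 3, 7] / [2, 5] / [4, 6];  Q = [1, 3, 5] / [2, 4] / [6, 7];  common shape = (3, 2, 2)

Row-insert the values π_1, π_2, … into P one at a time, bumping the leftmost entry strictly greater than the inserted value down to the next row. The recording tableau Q records, in position (i, j), the step at which that cell was added to P.
  Insert 4 (step 1): P = [4];  Q = [1]
  Insert 2 (step 2): P = [2] / [4];  Q = [1] / [2]
  Insert 6 (step 3): P = [2, 6] / [4];  Q = [1, 3] / [2]
  Insert 5 (step 4): P = [2, 5] / [4, 6];  Q = [1, 3] / [2, 4]
  Insert 7 (step 5): P = [2, 5, 7] / [4, 6];  Q = [1, 3, 5] / [2, 4]
  Insert 1 (step 6): P = [1, 5, 7] / [2, 6] / [4];  Q = [1, 3, 5] / [2, 4] / [6]
  Insert 3 (step 7): P = [1, 3, 7] / [2, 5] / [4, 6];  Q = [1, 3, 5] / [2, 4] / [6, 7]
Final shape: (3, 2, 2).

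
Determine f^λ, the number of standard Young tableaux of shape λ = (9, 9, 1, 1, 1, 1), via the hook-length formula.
# SYT of shape (9, 9, 1, 1, 1, 1) = 17587350

Hook-length formula: f^λ = n! / Π hook(c), product over all cells c of the Young diagram. For λ = (9, 9, 1, 1, 1, 1), n = 22 boxes. Hook lengths by row (left-to-right, top-to-bottom): [14, 9, 8, 7, 6, 5, 4, 3, 2]; [13, 8, 7, 6, 5, 4, 3, 2, 1]; [4]; [3]; [2]; [1]. Product of hooks = 63909612748800. So f^λ = 22! / 63909612748800 = 1124000727777607680000 / 63909612748800 = 17587350.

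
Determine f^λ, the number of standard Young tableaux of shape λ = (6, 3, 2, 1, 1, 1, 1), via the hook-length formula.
# SYT of shape (6, 3, 2, 1, 1, 1, 1) = 150150

Hook-length formula: f^λ = n! / Π hook(c), product over all cells c of the Young diagram. For λ = (6, 3, 2, 1, 1, 1, 1), n = 15 boxes. Hook lengths by row (left-to-right, top-to-bottom): [12, 7, 5, 3, 2, 1]; [8, 3, 1]; [6, 1]; [4]; [3]; [2]; [1]. Product of hooks = 8709120. So f^λ = 15! / 8709120 = 1307674368000 / 8709120 = 150150.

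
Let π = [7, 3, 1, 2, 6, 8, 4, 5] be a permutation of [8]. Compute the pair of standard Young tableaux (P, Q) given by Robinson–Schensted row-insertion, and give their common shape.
P = [1, 2, 4, 5] / [3, 6, 8] / [7];  Q = [1, 4, 5, 6] / [2, 7, 8] / [3];  common shape = (4, 3, 1)

Row-insert the values π_1, π_2, … into P one at a time, bumping the leftmost entry strictly greater than the inserted value down to the next row. The recording tableau Q records, in position (i, j), the step at which that cell was added to P.
  Insert 7 (step 1): P = [7];  Q = [1]
  Insert 3 (step 2): P = [3] / [7];  Q = [1] / [2]
  Insert 1 (step 3): P = [1] / [3] / [7];  Q = [1] / [2] / [3]
  Insert 2 (step 4): P = [1, 2] / [3] / [7];  Q = [1, 4] / [2] / [3]
  Insert 6 (step 5): P = [1, 2, 6] / [3] / [7];  Q = [1, 4, 5] / [2] / [3]
  Insert 8 (step 6): P = [1, 2, 6, 8] / [3] / [7];  Q = [1, 4, 5, 6] / [2] / [3]
  Insert 4 (step 7): P = [1, 2, 4, 8] / [3, 6] / [7];  Q = [1, 4, 5, 6] / [2, 7] / [3]
  Insert 5 (step 8): P = [1, 2, 4, 5] / [3, 6, 8] / [7];  Q = [1, 4, 5, 6] / [2, 7, 8] / [3]
Final shape: (4, 3, 1).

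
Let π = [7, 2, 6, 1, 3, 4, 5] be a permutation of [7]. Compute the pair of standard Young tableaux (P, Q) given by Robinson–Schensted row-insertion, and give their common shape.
P = [1, 3, 4, 5] / [2, 6] / [7];  Q = [1, 3, 6, 7] / [2, 5] / [4];  common shape = (4, 2, 1)

Row-insert the values π_1, π_2, … into P one at a time, bumping the leftmost entry strictly greater than the inserted value down to the next row. The recording tableau Q records, in position (i, j), the step at which that cell was added to P.
  Insert 7 (step 1): P = [7];  Q = [1]
  Insert 2 (step 2): P = [2] / [7];  Q = [1] / [2]
  Insert 6 (step 3): P = [2, 6] / [7];  Q = [1, 3] / [2]
  Insert 1 (step 4): P = [1, 6] / [2] / [7];  Q = [1, 3] / [2] / [4]
  Insert 3 (step 5): P = [1, 3] / [2, 6] / [7];  Q = [1, 3] / [2, 5] / [4]
  Insert 4 (step 6): P = [1, 3, 4] / [2, 6] / [7];  Q = [1, 3, 6] / [2, 5] / [4]
  Insert 5 (step 7): P = [1, 3, 4, 5] / [2, 6] / [7];  Q = [1, 3, 6, 7] / [2, 5] / [4]
Final shape: (4, 2, 1).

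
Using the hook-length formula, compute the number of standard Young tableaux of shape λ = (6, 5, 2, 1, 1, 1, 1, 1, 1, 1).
# SYT of shape (6, 5, 2, 1, 1, 1, 1, 1, 1, 1) = 21829632

Hook-length formula: f^λ = n! / Π hook(c), product over all cells c of the Young diagram. For λ = (6, 5, 2, 1, 1, 1, 1, 1, 1, 1), n = 20 boxes. Hook lengths by row (left-to-right, top-to-bottom): [15, 7, 5, 4, 3, 1]; [13, 5, 3, 2, 1]; [9, 1]; [7]; [6]; [5]; [4]; [3]; [2]; [1]. Product of hooks = 111449520000. So f^λ = 20! / 111449520000 = 2432902008176640000 / 111449520000 = 21829632.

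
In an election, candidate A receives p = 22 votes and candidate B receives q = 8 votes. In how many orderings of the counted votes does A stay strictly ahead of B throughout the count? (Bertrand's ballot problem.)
Strict-lead orderings = 2731365

Total orderings of the 30 votes with 22 for A: C(30, 22) = 5852925. By the Bertrand ballot formula (Cycle Lemma / reflection principle), the number of orderings in which A is strictly ahead of B throughout is (p − q)/(p + q) · C(p + q, p) = (22 − 8)/(22 + 8) · 5852925 = 2731365.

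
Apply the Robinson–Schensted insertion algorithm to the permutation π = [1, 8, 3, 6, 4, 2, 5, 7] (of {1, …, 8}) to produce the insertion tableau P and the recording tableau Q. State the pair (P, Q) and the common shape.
P = [1, 2, 4, 5, 7] / [3] / [6] / [8];  Q = [1, 2, 4, 7, 8] / [3] / [5] / [6];  common shape = (5, 1, 1, 1)

Row-insert the values π_1, π_2, … into P one at a time, bumping the leftmost entry strictly greater than the inserted value down to the next row. The recording tableau Q records, in position (i, j), the step at which that cell was added to P.
  Insert 1 (step 1): P = [1];  Q = [1]
  Insert 8 (step 2): P = [1, 8];  Q = [1, 2]
  Insert 3 (step 3): P = [1, 3] / [8];  Q = [1, 2] / [3]
  Insert 6 (step 4): P = [1, 3, 6] / [8];  Q = [1, 2, 4] / [3]
  Insert 4 (step 5): P = [1, 3, 4] / [6] / [8];  Q = [1, 2, 4] / [3] / [5]
  Insert 2 (step 6): P = [1, 2, 4] / [3] / [6] / [8];  Q = [1, 2, 4] / [3] / [5] / [6]
  Insert 5 (step 7): P = [1, 2, 4, 5] / [3] / [6] / [8];  Q = [1, 2, 4, 7] / [3] / [5] / [6]
  Insert 7 (step 8): P = [1, 2, 4, 5, 7] / [3] / [6] / [8];  Q = [1, 2, 4, 7, 8] / [3] / [5] / [6]
Final shape: (5, 1, 1, 1).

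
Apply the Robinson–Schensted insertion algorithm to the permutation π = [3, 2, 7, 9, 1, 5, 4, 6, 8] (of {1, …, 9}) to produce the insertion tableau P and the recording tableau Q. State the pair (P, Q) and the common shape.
P = [1, 4, 6, 8] / [2, 5, 9] / [3, 7];  Q = [1, 3, 4, 9] / [2, 6, 8] / [5, 7];  common shape = (4, 3, 2)

Row-insert the values π_1, π_2, … into P one at a time, bumping the leftmost entry strictly greater than the inserted value down to the next row. The recording tableau Q records, in position (i, j), the step at which that cell was added to P.
  Insert 3 (step 1): P = [3];  Q = [1]
  Insert 2 (step 2): P = [2] / [3];  Q = [1] / [2]
  Insert 7 (step 3): P = [2, 7] / [3];  Q = [1, 3] / [2]
  Insert 9 (step 4): P = [2, 7, 9] / [3];  Q = [1, 3, 4] / [2]
  Insert 1 (step 5): P = [1, 7, 9] / [2] / [3];  Q = [1, 3, 4] / [2] / [5]
  Insert 5 (step 6): P = [1, 5, 9] / [2, 7] / [3];  Q = [1, 3, 4] / [2, 6] / [5]
  Insert 4 (step 7): P = [1, 4, 9] / [2, 5] / [3, 7];  Q = [1, 3, 4] / [2, 6] / [5, 7]
  Insert 6 (step 8): P = [1, 4, 6] / [2, 5, 9] / [3, 7];  Q = [1, 3, 4] / [2, 6, 8] / [5, 7]
  Insert 8 (step 9): P = [1, 4, 6, 8] / [2, 5, 9] / [3, 7];  Q = [1, 3, 4, 9] / [2, 6, 8] / [5, 7]
Final shape: (4, 3, 2).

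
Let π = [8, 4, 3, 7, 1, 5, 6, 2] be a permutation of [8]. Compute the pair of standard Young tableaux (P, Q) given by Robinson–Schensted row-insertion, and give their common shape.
P = [1, 2, 6] / [3, 5] / [4, 7] / [8];  Q = [1, 4, 7] / [2, 6] / [3, 8] / [5];  common shape = (3, 2, 2, 1)

Row-insert the values π_1, π_2, … into P one at a time, bumping the leftmost entry strictly greater than the inserted value down to the next row. The recording tableau Q records, in position (i, j), the step at which that cell was added to P.
  Insert 8 (step 1): P = [8];  Q = [1]
  Insert 4 (step 2): P = [4] / [8];  Q = [1] / [2]
  Insert 3 (step 3): P = [3] / [4] / [8];  Q = [1] / [2] / [3]
  Insert 7 (step 4): P = [3, 7] / [4] / [8];  Q = [1, 4] / [2] / [3]
  Insert 1 (step 5): P = [1, 7] / [3] / [4] / [8];  Q = [1, 4] / [2] / [3] / [5]
  Insert 5 (step 6): P = [1, 5] / [3, 7] / [4] / [8];  Q = [1, 4] / [2, 6] / [3] / [5]
  Insert 6 (step 7): P = [1, 5, 6] / [3, 7] / [4] / [8];  Q = [1, 4, 7] / [2, 6] / [3] / [5]
  Insert 2 (step 8): P = [1, 2, 6] / [3, 5] / [4, 7] / [8];  Q = [1, 4, 7] / [2, 6] / [3, 8] / [5]
Final shape: (3, 2, 2, 1).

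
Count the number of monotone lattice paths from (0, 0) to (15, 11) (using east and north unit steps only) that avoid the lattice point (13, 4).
Number of paths = 7640480

Total paths from (0, 0) to (15, 11): C(26, 15) = 7726160. Paths through (13, 4): (paths (0, 0) → (13, 4)) × (paths (13, 4) → (15, 11)) = C(17, 13) · C(9, 2) = 2380 · 36 = 85680. Avoidance count = 7726160 − 85680 = 7640480.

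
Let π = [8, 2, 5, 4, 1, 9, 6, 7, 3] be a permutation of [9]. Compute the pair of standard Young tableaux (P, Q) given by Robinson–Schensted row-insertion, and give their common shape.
P = [1, 3, 6, 7] / [2, 4] / [5, 9] / [8];  Q = [1, 3, 6, 8] / [2, 7] / [4, 9] / [5];  common shape = (4, 2, 2, 1)

Row-insert the values π_1, π_2, … into P one at a time, bumping the leftmost entry strictly greater than the inserted value down to the next row. The recording tableau Q records, in position (i, j), the step at which that cell was added to P.
  Insert 8 (step 1): P = [8];  Q = [1]
  Insert 2 (step 2): P = [2] / [8];  Q = [1] / [2]
  Insert 5 (step 3): P = [2, 5] / [8];  Q = [1, 3] / [2]
  Insert 4 (step 4): P = [2, 4] / [5] / [8];  Q = [1, 3] / [2] / [4]
  Insert 1 (step 5): P = [1, 4] / [2] / [5] / [8];  Q = [1, 3] / [2] / [4] / [5]
  Insert 9 (step 6): P = [1, 4, 9] / [2] / [5] / [8];  Q = [1, 3, 6] / [2] / [4] / [5]
  Insert 6 (step 7): P = [1, 4, 6] / [2, 9] / [5] / [8];  Q = [1, 3, 6] / [2, 7] / [4] / [5]
  Insert 7 (step 8): P = [1, 4, 6, 7] / [2, 9] / [5] / [8];  Q = [1, 3, 6, 8] / [2, 7] / [4] / [5]
  Insert 3 (step 9): P = [1, 3, 6, 7] / [2, 4] / [5, 9] / [8];  Q = [1, 3, 6, 8] / [2, 7] / [4, 9] / [5]
Final shape: (4, 2, 2, 1).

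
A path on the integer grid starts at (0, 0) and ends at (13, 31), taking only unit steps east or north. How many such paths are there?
Number of paths = 51915526432

A monotone lattice path from (0, 0) to (13, 31) consists of 13 east steps and 31 north steps in some order, so it is determined by which 13 of the 44 steps are east. The count is C(44, 13) = 51915526432.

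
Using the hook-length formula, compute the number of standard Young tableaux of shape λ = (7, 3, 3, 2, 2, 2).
# SYT of shape (7, 3, 3, 2, 2, 2) = 15116400

Hook-length formula: f^λ = n! / Π hook(c), product over all cells c of the Young diagram. For λ = (7, 3, 3, 2, 2, 2), n = 19 boxes. Hook lengths by row (left-to-right, top-to-bottom): [12, 11, 7, 4, 3, 2, 1]; [7, 6, 2]; [6, 5, 1]; [4, 3]; [3, 2]; [2, 1]. Product of hooks = 8047226880. So f^λ = 19! / 8047226880 = 121645100408832000 / 8047226880 = 15116400.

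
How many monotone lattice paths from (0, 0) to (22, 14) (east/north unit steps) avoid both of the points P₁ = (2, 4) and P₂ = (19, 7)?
Number of paths = 3268737975

Inclusion–exclusion. Total paths: C(36, 22) = 3796297200. Through P₁: C(6, 2)·C(30, 20) = 450675225. Through P₂: C(26, 19)·C(10, 3) = 78936000. Since P₁ is strictly southwest of P₂, a monotone path through both must visit P₁ then P₂; paths through both = C(6, 2)·C(20, 17)·C(10, 3) = 2052000. Avoid both = 3796297200 − 450675225 − 78936000 + 2052000 = 3268737975.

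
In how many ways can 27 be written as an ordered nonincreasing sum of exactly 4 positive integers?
p(27, 4 parts) = 150

Partitions of n into exactly k parts are in bijection with partitions of n − k into at most k parts (subtract 1 from each part). So p(27, exactly 4) = p(23, parts ≤ 4). Computing via the recurrence p(m, j) = p(m, j−1) + p(m−j, j) gives 150.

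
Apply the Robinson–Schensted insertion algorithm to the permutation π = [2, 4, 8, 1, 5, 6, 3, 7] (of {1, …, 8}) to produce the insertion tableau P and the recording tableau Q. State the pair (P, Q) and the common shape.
P = [1, 3, 5, 6, 7] / [2, 4] / [8];  Q = [1, 2, 3, 6, 8] / [4, 5] / [7];  common shape = (5, 2, 1)

Row-insert the values π_1, π_2, … into P one at a time, bumping the leftmost entry strictly greater than the inserted value down to the next row. The recording tableau Q records, in position (i, j), the step at which that cell was added to P.
  Insert 2 (step 1): P = [2];  Q = [1]
  Insert 4 (step 2): P = [2, 4];  Q = [1, 2]
  Insert 8 (step 3): P = [2, 4, 8];  Q = [1, 2, 3]
  Insert 1 (step 4): P = [1, 4, 8] / [2];  Q = [1, 2, 3] / [4]
  Insert 5 (step 5): P = [1, 4, 5] / [2, 8];  Q = [1, 2, 3] / [4, 5]
  Insert 6 (step 6): P = [1, 4, 5, 6] / [2, 8];  Q = [1, 2, 3, 6] / [4, 5]
  Insert 3 (step 7): P = [1, 3, 5, 6] / [2, 4] / [8];  Q = [1, 2, 3, 6] / [4, 5] / [7]
  Insert 7 (step 8): P = [1, 3, 5, 6, 7] / [2, 4] / [8];  Q = [1, 2, 3, 6, 8] / [4, 5] / [7]
Final shape: (5, 2, 1).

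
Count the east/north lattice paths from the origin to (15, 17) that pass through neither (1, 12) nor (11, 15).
Number of paths = 449734926

Inclusion–exclusion. Total paths: C(32, 15) = 565722720. Through P₁: C(13, 1)·C(19, 14) = 151164. Through P₂: C(26, 11)·C(6, 4) = 115892400. Since P₁ is strictly southwest of P₂, a monotone path through both must visit P₁ then P₂; paths through both = C(13, 1)·C(13, 10)·C(6, 4) = 55770. Avoid both = 565722720 − 151164 − 115892400 + 55770 = 449734926.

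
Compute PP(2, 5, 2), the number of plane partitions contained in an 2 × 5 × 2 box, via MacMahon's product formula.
PP(2, 5, 2) = 196

Evaluate the triple product over i = 1..2, j = 1..5, k = 1..2. The factors are (2/1) · (3/2) · (3/2) · (4/3) · (4/3) · (5/4) · (5/4) · (6/5) · … (20 factors total). The numerators and denominators telescope so the product is an integer; carrying out the multiplication exactly gives PP(2, 5, 2) = 196.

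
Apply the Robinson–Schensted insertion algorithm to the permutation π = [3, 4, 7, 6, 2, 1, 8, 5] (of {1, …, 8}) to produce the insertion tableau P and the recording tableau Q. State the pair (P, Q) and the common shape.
P = [1, 4, 5, 8] / [2, 6] / [3] / [7];  Q = [1, 2, 3, 7] / [4, 8] / [5] / [6];  common shape = (4, 2, 1, 1)

Row-insert the values π_1, π_2, … into P one at a time, bumping the leftmost entry strictly greater than the inserted value down to the next row. The recording tableau Q records, in position (i, j), the step at which that cell was added to P.
  Insert 3 (step 1): P = [3];  Q = [1]
  Insert 4 (step 2): P = [3, 4];  Q = [1, 2]
  Insert 7 (step 3): P = [3, 4, 7];  Q = [1, 2, 3]
  Insert 6 (step 4): P = [3, 4, 6] / [7];  Q = [1, 2, 3] / [4]
  Insert 2 (step 5): P = [2, 4, 6] / [3] / [7];  Q = [1, 2, 3] / [4] / [5]
  Insert 1 (step 6): P = [1, 4, 6] / [2] / [3] / [7];  Q = [1, 2, 3] / [4] / [5] / [6]
  Insert 8 (step 7): P = [1, 4, 6, 8] / [2] / [3] / [7];  Q = [1, 2, 3, 7] / [4] / [5] / [6]
  Insert 5 (step 8): P = [1, 4, 5, 8] / [2, 6] / [3] / [7];  Q = [1, 2, 3, 7] / [4, 8] / [5] / [6]
Final shape: (4, 2, 1, 1).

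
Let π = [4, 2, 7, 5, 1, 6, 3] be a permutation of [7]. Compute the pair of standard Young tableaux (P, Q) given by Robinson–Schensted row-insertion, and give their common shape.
P = [1, 3, 6] / [2, 5] / [4, 7];  Q = [1, 3, 6] / [2, 4] / [5, 7];  common shape = (3, 2, 2)

Row-insert the values π_1, π_2, … into P one at a time, bumping the leftmost entry strictly greater than the inserted value down to the next row. The recording tableau Q records, in position (i, j), the step at which that cell was added to P.
  Insert 4 (step 1): P = [4];  Q = [1]
  Insert 2 (step 2): P = [2] / [4];  Q = [1] / [2]
  Insert 7 (step 3): P = [2, 7] / [4];  Q = [1, 3] / [2]
  Insert 5 (step 4): P = [2, 5] / [4, 7];  Q = [1, 3] / [2, 4]
  Insert 1 (step 5): P = [1, 5] / [2, 7] / [4];  Q = [1, 3] / [2, 4] / [5]
  Insert 6 (step 6): P = [1, 5, 6] / [2, 7] / [4];  Q = [1, 3, 6] / [2, 4] / [5]
  Insert 3 (step 7): P = [1, 3, 6] / [2, 5] / [4, 7];  Q = [1, 3, 6] / [2, 4] / [5, 7]
Final shape: (3, 2, 2).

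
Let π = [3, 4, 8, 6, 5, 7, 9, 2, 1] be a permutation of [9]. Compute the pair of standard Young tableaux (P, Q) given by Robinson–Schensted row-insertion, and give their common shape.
P = [1, 4, 5, 7, 9] / [2] / [3] / [6] / [8];  Q = [1, 2, 3, 6, 7] / [4] / [5] / [8] / [9];  common shape = (5, 1, 1, 1, 1)

Row-insert the values π_1, π_2, … into P one at a time, bumping the leftmost entry strictly greater than the inserted value down to the next row. The recording tableau Q records, in position (i, j), the step at which that cell was added to P.
  Insert 3 (step 1): P = [3];  Q = [1]
  Insert 4 (step 2): P = [3, 4];  Q = [1, 2]
  Insert 8 (step 3): P = [3, 4, 8];  Q = [1, 2, 3]
  Insert 6 (step 4): P = [3, 4, 6] / [8];  Q = [1, 2, 3] / [4]
  Insert 5 (step 5): P = [3, 4, 5] / [6] / [8];  Q = [1, 2, 3] / [4] / [5]
  Insert 7 (step 6): P = [3, 4, 5, 7] / [6] / [8];  Q = [1, 2, 3, 6] / [4] / [5]
  Insert 9 (step 7): P = [3, 4, 5, 7, 9] / [6] / [8];  Q = [1, 2, 3, 6, 7] / [4] / [5]
  Insert 2 (step 8): P = [2, 4, 5, 7, 9] / [3] / [6] / [8];  Q = [1, 2, 3, 6, 7] / [4] / [5] / [8]
  Insert 1 (step 9): P = [1, 4, 5, 7, 9] / [2] / [3] / [6] / [8];  Q = [1, 2, 3, 6, 7] / [4] / [5] / [8] / [9]
Final shape: (5, 1, 1, 1, 1).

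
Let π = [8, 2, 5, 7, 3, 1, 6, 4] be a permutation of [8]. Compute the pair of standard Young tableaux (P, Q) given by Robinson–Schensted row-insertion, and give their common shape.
P = [1, 3, 4] / [2, 6] / [5, 7] / [8];  Q = [1, 3, 4] / [2, 7] / [5, 8] / [6];  common shape = (3, 2, 2, 1)

Row-insert the values π_1, π_2, … into P one at a time, bumping the leftmost entry strictly greater than the inserted value down to the next row. The recording tableau Q records, in position (i, j), the step at which that cell was added to P.
  Insert 8 (step 1): P = [8];  Q = [1]
  Insert 2 (step 2): P = [2] / [8];  Q = [1] / [2]
  Insert 5 (step 3): P = [2, 5] / [8];  Q = [1, 3] / [2]
  Insert 7 (step 4): P = [2, 5, 7] / [8];  Q = [1, 3, 4] / [2]
  Insert 3 (step 5): P = [2, 3, 7] / [5] / [8];  Q = [1, 3, 4] / [2] / [5]
  Insert 1 (step 6): P = [1, 3, 7] / [2] / [5] / [8];  Q = [1, 3, 4] / [2] / [5] / [6]
  Insert 6 (step 7): P = [1, 3, 6] / [2, 7] / [5] / [8];  Q = [1, 3, 4] / [2, 7] / [5] / [6]
  Insert 4 (step 8): P = [1, 3, 4] / [2, 6] / [5, 7] / [8];  Q = [1, 3, 4] / [2, 7] / [5, 8] / [6]
Final shape: (3, 2, 2, 1).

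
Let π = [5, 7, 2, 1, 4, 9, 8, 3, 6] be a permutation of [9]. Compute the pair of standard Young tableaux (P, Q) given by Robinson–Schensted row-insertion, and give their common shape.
P = [1, 3, 6] / [2, 4, 8] / [5, 7, 9];  Q = [1, 2, 6] / [3, 5, 7] / [4, 8, 9];  common shape = (3, 3, 3)

Row-insert the values π_1, π_2, … into P one at a time, bumping the leftmost entry strictly greater than the inserted value down to the next row. The recording tableau Q records, in position (i, j), the step at which that cell was added to P.
  Insert 5 (step 1): P = [5];  Q = [1]
  Insert 7 (step 2): P = [5, 7];  Q = [1, 2]
  Insert 2 (step 3): P = [2, 7] / [5];  Q = [1, 2] / [3]
  Insert 1 (step 4): P = [1, 7] / [2] / [5];  Q = [1, 2] / [3] / [4]
  Insert 4 (step 5): P = [1, 4] / [2, 7] / [5];  Q = [1, 2] / [3, 5] / [4]
  Insert 9 (step 6): P = [1, 4, 9] / [2, 7] / [5];  Q = [1, 2, 6] / [3, 5] / [4]
  Insert 8 (step 7): P = [1, 4, 8] / [2, 7, 9] / [5];  Q = [1, 2, 6] / [3, 5, 7] / [4]
  Insert 3 (step 8): P = [1, 3, 8] / [2, 4, 9] / [5, 7];  Q = [1, 2, 6] / [3, 5, 7] / [4, 8]
  Insert 6 (step 9): P = [1, 3, 6] / [2, 4, 8] / [5, 7, 9];  Q = [1, 2, 6] / [3, 5, 7] / [4, 8, 9]
Final shape: (3, 3, 3).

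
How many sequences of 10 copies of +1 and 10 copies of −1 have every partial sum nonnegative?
C_10 = 16796

These ballot sequences are counted by the Catalan number C_n = (1/(n + 1)) · C(2n, n). For n = 10: C_10 = (1/11) · C(20, 10) = 184756/11 = 16796.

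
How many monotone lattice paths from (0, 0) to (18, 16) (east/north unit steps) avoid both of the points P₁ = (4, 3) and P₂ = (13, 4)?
Number of paths = 1489359290

Inclusion–exclusion. Total paths: C(34, 18) = 2203961430. Through P₁: C(7, 4)·C(27, 14) = 702040500. Through P₂: C(17, 13)·C(17, 5) = 14727440. Since P₁ is strictly southwest of P₂, a monotone path through both must visit P₁ then P₂; paths through both = C(7, 4)·C(10, 9)·C(17, 5) = 2165800. Avoid both = 2203961430 − 702040500 − 14727440 + 2165800 = 1489359290.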